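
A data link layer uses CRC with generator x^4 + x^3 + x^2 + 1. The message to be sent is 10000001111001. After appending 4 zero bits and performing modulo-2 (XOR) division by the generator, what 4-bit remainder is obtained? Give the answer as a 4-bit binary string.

Append 4 zeros: 100000011110010000. Divide by 11101 (XOR where the leading bit is 1):
  pos 0: 10000 XOR 11101 = 01101
  pos 1: 11010 XOR 11101 = 00111
  pos 3: 11101 XOR 11101 = 00000
  pos 8: 11100 XOR 11101 = 00001
  pos 12: 11000 XOR 11101 = 00101
Remainder (last 4 bits) = 1010. This is the CRC / FCS.

1010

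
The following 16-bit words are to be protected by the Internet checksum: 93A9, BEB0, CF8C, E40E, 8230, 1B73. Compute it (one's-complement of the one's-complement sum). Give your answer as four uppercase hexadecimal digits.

5C66

One's-complement addition (fold any carry out of bit 15 back into bit 0):
  0x93A9 + 0xBEB0 = 0x15259 → wrap carry → 0x525A
  0x525A + 0xCF8C = 0x121E6 → wrap carry → 0x21E7
  0x21E7 + 0xE40E = 0x105F5 → wrap carry → 0x05F6
  0x05F6 + 0x8230 = 0x08826
  0x8826 + 0x1B73 = 0x0A399
One's-complement sum = 0xA399.
Checksum = ~0xA399 & 0xFFFF = 0x5C66.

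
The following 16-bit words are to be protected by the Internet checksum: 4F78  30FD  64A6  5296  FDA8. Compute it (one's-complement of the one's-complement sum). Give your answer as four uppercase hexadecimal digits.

CAA4

One's-complement addition (fold any carry out of bit 15 back into bit 0):
  0x4F78 + 0x30FD = 0x08075
  0x8075 + 0x64A6 = 0x0E51B
  0xE51B + 0x5296 = 0x137B1 → wrap carry → 0x37B2
  0x37B2 + 0xFDA8 = 0x1355A → wrap carry → 0x355B
One's-complement sum = 0x355B.
Checksum = ~0x355B & 0xFFFF = 0xCAA4.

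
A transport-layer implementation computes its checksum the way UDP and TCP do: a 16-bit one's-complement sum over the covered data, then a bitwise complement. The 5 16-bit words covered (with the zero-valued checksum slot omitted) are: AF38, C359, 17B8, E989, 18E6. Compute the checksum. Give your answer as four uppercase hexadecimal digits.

7345

One's-complement addition (fold any carry out of bit 15 back into bit 0):
  0xAF38 + 0xC359 = 0x17291 → wrap carry → 0x7292
  0x7292 + 0x17B8 = 0x08A4A
  0x8A4A + 0xE989 = 0x173D3 → wrap carry → 0x73D4
  0x73D4 + 0x18E6 = 0x08CBA
One's-complement sum = 0x8CBA.
Checksum = ~0x8CBA & 0xFFFF = 0x7345.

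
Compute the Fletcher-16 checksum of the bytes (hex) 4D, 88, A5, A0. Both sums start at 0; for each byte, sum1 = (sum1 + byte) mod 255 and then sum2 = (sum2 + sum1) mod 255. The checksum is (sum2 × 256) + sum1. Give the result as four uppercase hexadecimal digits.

Running sums (mod 255):
  after byte 0 (4D): sum1=77, sum2=77
  after byte 1 (88): sum1=213, sum2=35
  after byte 2 (A5): sum1=123, sum2=158
  after byte 3 (A0): sum1=28, sum2=186
Checksum = sum2·256 + sum1 = 186·256 + 28 = 47644 = 0xBA1C.

BA1C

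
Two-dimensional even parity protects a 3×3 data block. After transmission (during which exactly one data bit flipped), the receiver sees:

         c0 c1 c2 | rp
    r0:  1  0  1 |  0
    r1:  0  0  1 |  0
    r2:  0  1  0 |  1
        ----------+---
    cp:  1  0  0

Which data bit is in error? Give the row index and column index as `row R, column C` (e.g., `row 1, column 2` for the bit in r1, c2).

row 1, column 1

Recompute each row's even parity and compare to rp:
  r0: data parity 0, sent rp 0 → ok
  r1: data parity 1, sent rp 0 → mismatch
  r2: data parity 1, sent rp 1 → ok
Recompute each column's even parity and compare to cp:
  c0: data parity 1, sent cp 1 → ok
  c1: data parity 1, sent cp 0 → mismatch
  c2: data parity 0, sent cp 0 → ok
Exactly one row (r1) and one column (c1) fail → the flipped bit is at their intersection.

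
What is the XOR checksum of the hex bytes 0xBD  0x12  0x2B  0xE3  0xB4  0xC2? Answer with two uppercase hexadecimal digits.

11

XOR the bytes together:
  start with 0xBD
  0xBD ⊕ 0x12 = 0xAF
  0xAF ⊕ 0x2B = 0x84
  0x84 ⊕ 0xE3 = 0x67
  0x67 ⊕ 0xB4 = 0xD3
  0xD3 ⊕ 0xC2 = 0x11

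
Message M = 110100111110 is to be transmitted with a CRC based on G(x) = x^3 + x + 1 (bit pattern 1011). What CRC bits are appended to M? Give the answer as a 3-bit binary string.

101

Append 3 zeros: 110100111110000. Divide by 1011 (XOR where the leading bit is 1):
  pos 0: 1101 XOR 1011 = 0110
  pos 1: 1100 XOR 1011 = 0111
  pos 2: 1110 XOR 1011 = 0101
  pos 3: 1011 XOR 1011 = 0000
  pos 7: 1111 XOR 1011 = 0100
  pos 8: 1000 XOR 1011 = 0011
  pos 10: 1100 XOR 1011 = 0111
  pos 11: 1110 XOR 1011 = 0101
Remainder (last 3 bits) = 101. This is the CRC / FCS.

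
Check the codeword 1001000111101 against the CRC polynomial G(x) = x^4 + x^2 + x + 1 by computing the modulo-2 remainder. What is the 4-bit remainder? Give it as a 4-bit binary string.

Modulo-2 division of 1001000111101 by 10111:
  pos 0: 10010 XOR 10111 = 00101
  pos 2: 10100 XOR 10111 = 00011
  pos 5: 11111 XOR 10111 = 01000
  pos 6: 10001 XOR 10111 = 00110
  pos 8: 11001 XOR 10111 = 01110
Remainder = 1110 (nonzero — an error is detected).

1110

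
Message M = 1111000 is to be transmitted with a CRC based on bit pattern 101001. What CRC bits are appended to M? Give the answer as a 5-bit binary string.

Append 5 zeros: 111100000000. Divide by 101001 (XOR where the leading bit is 1):
  pos 0: 111100 XOR 101001 = 010101
  pos 1: 101010 XOR 101001 = 000011
  pos 5: 110000 XOR 101001 = 011001
  pos 6: 110010 XOR 101001 = 011011
Remainder (last 5 bits) = 11011. This is the CRC / FCS.

11011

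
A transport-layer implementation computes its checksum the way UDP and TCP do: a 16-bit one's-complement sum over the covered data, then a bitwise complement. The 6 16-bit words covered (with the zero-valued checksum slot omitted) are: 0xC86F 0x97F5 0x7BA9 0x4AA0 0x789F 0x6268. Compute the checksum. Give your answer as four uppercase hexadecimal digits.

FE48

One's-complement addition (fold any carry out of bit 15 back into bit 0):
  0xC86F + 0x97F5 = 0x16064 → wrap carry → 0x6065
  0x6065 + 0x7BA9 = 0x0DC0E
  0xDC0E + 0x4AA0 = 0x126AE → wrap carry → 0x26AF
  0x26AF + 0x789F = 0x09F4E
  0x9F4E + 0x6268 = 0x101B6 → wrap carry → 0x01B7
One's-complement sum = 0x01B7.
Checksum = ~0x01B7 & 0xFFFF = 0xFE48.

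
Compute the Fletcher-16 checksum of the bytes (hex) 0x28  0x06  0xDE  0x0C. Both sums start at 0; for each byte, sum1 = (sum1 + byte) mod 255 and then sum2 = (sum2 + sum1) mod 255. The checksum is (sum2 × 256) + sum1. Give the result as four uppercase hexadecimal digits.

7C19

Running sums (mod 255):
  after byte 0 (0x28): sum1=40, sum2=40
  after byte 1 (0x06): sum1=46, sum2=86
  after byte 2 (0xDE): sum1=13, sum2=99
  after byte 3 (0x0C): sum1=25, sum2=124
Checksum = sum2·256 + sum1 = 124·256 + 25 = 31769 = 0x7C19.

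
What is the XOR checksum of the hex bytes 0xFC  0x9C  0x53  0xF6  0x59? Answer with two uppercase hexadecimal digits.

XOR the bytes together:
  start with 0xFC
  0xFC ⊕ 0x9C = 0x60
  0x60 ⊕ 0x53 = 0x33
  0x33 ⊕ 0xF6 = 0xC5
  0xC5 ⊕ 0x59 = 0x9C

9C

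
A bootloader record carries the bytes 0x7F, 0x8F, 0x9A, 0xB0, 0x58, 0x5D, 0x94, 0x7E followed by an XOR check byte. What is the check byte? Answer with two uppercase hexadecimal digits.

XOR the bytes together:
  start with 0x7F
  0x7F ⊕ 0x8F = 0xF0
  0xF0 ⊕ 0x9A = 0x6A
  0x6A ⊕ 0xB0 = 0xDA
  0xDA ⊕ 0x58 = 0x82
  0x82 ⊕ 0x5D = 0xDF
  0xDF ⊕ 0x94 = 0x4B
  0x4B ⊕ 0x7E = 0x35

35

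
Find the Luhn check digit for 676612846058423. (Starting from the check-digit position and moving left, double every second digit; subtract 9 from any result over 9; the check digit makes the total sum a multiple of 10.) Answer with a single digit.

Partial digits right→left: 3 2 4 8 5 0 6 4 8 2 1 6 6 7 6
Double every second digit counting from the check-digit position (so the 1st, 3rd, 5th, ... of the partial from the right).
  doubled (with −9 where >9): 6 8 1 3 7 2 3 3 → sum 33
  kept as-is: 2 8 0 4 2 6 7 → sum 29
Total = 33 + 29 = 62.
Check digit = (10 − (62 mod 10)) mod 10 = 8.

8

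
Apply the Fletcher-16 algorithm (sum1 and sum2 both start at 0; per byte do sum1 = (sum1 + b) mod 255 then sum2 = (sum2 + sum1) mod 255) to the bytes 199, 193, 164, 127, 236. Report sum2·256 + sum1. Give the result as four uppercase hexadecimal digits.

C79A

Running sums (mod 255):
  after byte 0 (199): sum1=199, sum2=199
  after byte 1 (193): sum1=137, sum2=81
  after byte 2 (164): sum1=46, sum2=127
  after byte 3 (127): sum1=173, sum2=45
  after byte 4 (236): sum1=154, sum2=199
Checksum = sum2·256 + sum1 = 199·256 + 154 = 51098 = 0xC79A.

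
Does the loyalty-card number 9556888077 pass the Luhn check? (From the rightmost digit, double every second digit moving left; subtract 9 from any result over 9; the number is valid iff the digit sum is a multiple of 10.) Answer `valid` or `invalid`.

invalid

From the right, keep odd positions and double even positions (subtract 9 from any doubled value over 9):
  doubled (positions 2,4,...): 5 7 7 1 9 → sum 29
  kept (positions 1,3,...): 7 0 8 6 5 → sum 26
Total = 55.
55 mod 10 = 5, so the number is invalid.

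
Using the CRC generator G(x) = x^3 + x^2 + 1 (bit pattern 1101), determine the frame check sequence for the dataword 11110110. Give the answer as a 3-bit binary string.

Append 3 zeros: 11110110000. Divide by 1101 (XOR where the leading bit is 1):
  pos 0: 1111 XOR 1101 = 0010
  pos 2: 1001 XOR 1101 = 0100
  pos 3: 1001 XOR 1101 = 0100
  pos 4: 1000 XOR 1101 = 0101
  pos 5: 1010 XOR 1101 = 0111
  pos 6: 1110 XOR 1101 = 0011
Remainder (last 3 bits) = 110. This is the CRC / FCS.

110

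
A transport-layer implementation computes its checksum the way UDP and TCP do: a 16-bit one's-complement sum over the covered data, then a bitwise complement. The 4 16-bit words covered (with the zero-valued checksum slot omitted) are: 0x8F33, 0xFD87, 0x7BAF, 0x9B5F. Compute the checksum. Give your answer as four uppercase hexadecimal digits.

One's-complement addition (fold any carry out of bit 15 back into bit 0):
  0x8F33 + 0xFD87 = 0x18CBA → wrap carry → 0x8CBB
  0x8CBB + 0x7BAF = 0x1086A → wrap carry → 0x086B
  0x086B + 0x9B5F = 0x0A3CA
One's-complement sum = 0xA3CA.
Checksum = ~0xA3CA & 0xFFFF = 0x5C35.

5C35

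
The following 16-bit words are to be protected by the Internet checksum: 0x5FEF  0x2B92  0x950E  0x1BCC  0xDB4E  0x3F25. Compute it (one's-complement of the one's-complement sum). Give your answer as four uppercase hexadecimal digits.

A92F

One's-complement addition (fold any carry out of bit 15 back into bit 0):
  0x5FEF + 0x2B92 = 0x08B81
  0x8B81 + 0x950E = 0x1208F → wrap carry → 0x2090
  0x2090 + 0x1BCC = 0x03C5C
  0x3C5C + 0xDB4E = 0x117AA → wrap carry → 0x17AB
  0x17AB + 0x3F25 = 0x056D0
One's-complement sum = 0x56D0.
Checksum = ~0x56D0 & 0xFFFF = 0xA92F.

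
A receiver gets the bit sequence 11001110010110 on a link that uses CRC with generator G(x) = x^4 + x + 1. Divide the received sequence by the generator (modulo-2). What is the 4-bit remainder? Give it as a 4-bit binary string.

0011

Modulo-2 division of 11001110010110 by 10011:
  pos 0: 11001 XOR 10011 = 01010
  pos 1: 10101 XOR 10011 = 00110
  pos 3: 11010 XOR 10011 = 01001
  pos 4: 10010 XOR 10011 = 00001
  pos 8: 11011 XOR 10011 = 01000
  pos 9: 10000 XOR 10011 = 00011
Remainder = 0011 (nonzero — an error is detected).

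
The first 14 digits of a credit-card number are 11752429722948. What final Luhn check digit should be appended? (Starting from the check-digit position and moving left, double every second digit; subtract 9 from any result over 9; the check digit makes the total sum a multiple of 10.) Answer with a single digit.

5

Partial digits right→left: 8 4 9 2 2 7 9 2 4 2 5 7 1 1
Double every second digit counting from the check-digit position (so the 1st, 3rd, 5th, ... of the partial from the right).
  doubled (with −9 where >9): 7 9 4 9 8 1 2 → sum 40
  kept as-is: 4 2 7 2 2 7 1 → sum 25
Total = 40 + 25 = 65.
Check digit = (10 − (65 mod 10)) mod 10 = 5.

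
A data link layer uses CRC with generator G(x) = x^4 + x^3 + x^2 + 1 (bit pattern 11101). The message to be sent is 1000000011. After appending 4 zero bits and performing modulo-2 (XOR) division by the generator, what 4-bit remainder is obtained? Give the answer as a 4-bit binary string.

0100

Append 4 zeros: 10000000110000. Divide by 11101 (XOR where the leading bit is 1):
  pos 0: 10000 XOR 11101 = 01101
  pos 1: 11010 XOR 11101 = 00111
  pos 3: 11100 XOR 11101 = 00001
  pos 7: 11100 XOR 11101 = 00001
Remainder (last 4 bits) = 0100. This is the CRC / FCS.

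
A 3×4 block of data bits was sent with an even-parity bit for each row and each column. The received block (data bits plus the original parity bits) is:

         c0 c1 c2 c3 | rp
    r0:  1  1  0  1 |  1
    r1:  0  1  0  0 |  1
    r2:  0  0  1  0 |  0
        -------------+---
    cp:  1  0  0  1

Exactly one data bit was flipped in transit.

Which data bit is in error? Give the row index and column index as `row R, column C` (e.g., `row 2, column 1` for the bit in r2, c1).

Recompute each row's even parity and compare to rp:
  r0: data parity 1, sent rp 1 → ok
  r1: data parity 1, sent rp 1 → ok
  r2: data parity 1, sent rp 0 → mismatch
Recompute each column's even parity and compare to cp:
  c0: data parity 1, sent cp 1 → ok
  c1: data parity 0, sent cp 0 → ok
  c2: data parity 1, sent cp 0 → mismatch
  c3: data parity 1, sent cp 1 → ok
Exactly one row (r2) and one column (c2) fail → the flipped bit is at their intersection.

row 2, column 2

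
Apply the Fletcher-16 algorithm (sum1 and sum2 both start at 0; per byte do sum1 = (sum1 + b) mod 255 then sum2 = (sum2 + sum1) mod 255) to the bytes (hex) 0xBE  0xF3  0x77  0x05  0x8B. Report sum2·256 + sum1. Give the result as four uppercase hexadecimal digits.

85BA

Running sums (mod 255):
  after byte 0 (0xBE): sum1=190, sum2=190
  after byte 1 (0xF3): sum1=178, sum2=113
  after byte 2 (0x77): sum1=42, sum2=155
  after byte 3 (0x05): sum1=47, sum2=202
  after byte 4 (0x8B): sum1=186, sum2=133
Checksum = sum2·256 + sum1 = 133·256 + 186 = 34234 = 0x85BA.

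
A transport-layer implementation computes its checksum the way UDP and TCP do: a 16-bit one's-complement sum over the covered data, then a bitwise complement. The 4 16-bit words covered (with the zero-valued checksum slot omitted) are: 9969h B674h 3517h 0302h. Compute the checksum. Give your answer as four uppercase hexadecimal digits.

One's-complement addition (fold any carry out of bit 15 back into bit 0):
  0x9969 + 0xB674 = 0x14FDD → wrap carry → 0x4FDE
  0x4FDE + 0x3517 = 0x084F5
  0x84F5 + 0x0302 = 0x087F7
One's-complement sum = 0x87F7.
Checksum = ~0x87F7 & 0xFFFF = 0x7808.

7808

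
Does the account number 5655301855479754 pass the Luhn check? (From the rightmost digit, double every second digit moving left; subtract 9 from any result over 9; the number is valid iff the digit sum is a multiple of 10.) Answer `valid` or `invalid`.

invalid

From the right, keep odd positions and double even positions (subtract 9 from any doubled value over 9):
  doubled (positions 2,4,...): 1 9 8 1 2 6 1 1 → sum 29
  kept (positions 1,3,...): 4 7 7 5 8 0 5 6 → sum 42
Total = 71.
71 mod 10 = 1, so the number is invalid.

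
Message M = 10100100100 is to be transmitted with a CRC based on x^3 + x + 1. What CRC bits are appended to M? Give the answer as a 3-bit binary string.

110

Append 3 zeros: 10100100100000. Divide by 1011 (XOR where the leading bit is 1):
  pos 0: 1010 XOR 1011 = 0001
  pos 3: 1010 XOR 1011 = 0001
  pos 6: 1010 XOR 1011 = 0001
  pos 9: 1000 XOR 1011 = 0011
Remainder (last 3 bits) = 110. This is the CRC / FCS.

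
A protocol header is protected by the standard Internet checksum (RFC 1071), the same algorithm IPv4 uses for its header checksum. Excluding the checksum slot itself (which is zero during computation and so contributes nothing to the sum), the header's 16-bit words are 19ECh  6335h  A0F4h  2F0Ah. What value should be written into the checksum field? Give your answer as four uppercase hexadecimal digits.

One's-complement addition (fold any carry out of bit 15 back into bit 0):
  0x19EC + 0x6335 = 0x07D21
  0x7D21 + 0xA0F4 = 0x11E15 → wrap carry → 0x1E16
  0x1E16 + 0x2F0A = 0x04D20
One's-complement sum = 0x4D20.
Checksum = ~0x4D20 & 0xFFFF = 0xB2DF.

B2DF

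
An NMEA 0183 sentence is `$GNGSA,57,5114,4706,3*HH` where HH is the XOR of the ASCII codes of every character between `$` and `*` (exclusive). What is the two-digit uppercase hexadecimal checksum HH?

69

XOR the ASCII codes of the payload characters:
  'G' = 0x47 → acc = 0x47
  'N' = 0x4E → acc = 0x09
  'G' = 0x47 → acc = 0x4E
  'S' = 0x53 → acc = 0x1D
  'A' = 0x41 → acc = 0x5C
  ',' = 0x2C → acc = 0x70
  '5' = 0x35 → acc = 0x45
  '7' = 0x37 → acc = 0x72
  ',' = 0x2C → acc = 0x5E
  '5' = 0x35 → acc = 0x6B
  '1' = 0x31 → acc = 0x5A
  '1' = 0x31 → acc = 0x6B
  '4' = 0x34 → acc = 0x5F
  ',' = 0x2C → acc = 0x73
  '4' = 0x34 → acc = 0x47
  '7' = 0x37 → acc = 0x70
  '0' = 0x30 → acc = 0x40
  '6' = 0x36 → acc = 0x76
  ',' = 0x2C → acc = 0x5A
  '3' = 0x33 → acc = 0x69
Checksum = 0x69.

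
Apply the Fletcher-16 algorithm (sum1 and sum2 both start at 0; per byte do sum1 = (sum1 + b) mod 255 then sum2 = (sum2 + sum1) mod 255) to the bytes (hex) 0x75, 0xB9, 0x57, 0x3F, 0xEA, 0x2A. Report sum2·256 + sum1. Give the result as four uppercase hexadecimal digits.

7CDA

Running sums (mod 255):
  after byte 0 (0x75): sum1=117, sum2=117
  after byte 1 (0xB9): sum1=47, sum2=164
  after byte 2 (0x57): sum1=134, sum2=43
  after byte 3 (0x3F): sum1=197, sum2=240
  after byte 4 (0xEA): sum1=176, sum2=161
  after byte 5 (0x2A): sum1=218, sum2=124
Checksum = sum2·256 + sum1 = 124·256 + 218 = 31962 = 0x7CDA.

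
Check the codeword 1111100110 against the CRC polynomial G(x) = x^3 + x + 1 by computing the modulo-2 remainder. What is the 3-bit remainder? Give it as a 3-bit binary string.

011

Modulo-2 division of 1111100110 by 1011:
  pos 0: 1111 XOR 1011 = 0100
  pos 1: 1001 XOR 1011 = 0010
  pos 3: 1000 XOR 1011 = 0011
  pos 5: 1111 XOR 1011 = 0100
  pos 6: 1000 XOR 1011 = 0011
Remainder = 011 (nonzero — an error is detected).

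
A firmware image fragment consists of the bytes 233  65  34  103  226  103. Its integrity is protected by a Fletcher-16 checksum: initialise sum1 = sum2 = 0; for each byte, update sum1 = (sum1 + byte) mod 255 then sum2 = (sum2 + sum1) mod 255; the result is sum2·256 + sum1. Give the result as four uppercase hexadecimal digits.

Running sums (mod 255):
  after byte 0 (233): sum1=233, sum2=233
  after byte 1 (65): sum1=43, sum2=21
  after byte 2 (34): sum1=77, sum2=98
  after byte 3 (103): sum1=180, sum2=23
  after byte 4 (226): sum1=151, sum2=174
  after byte 5 (103): sum1=254, sum2=173
Checksum = sum2·256 + sum1 = 173·256 + 254 = 44542 = 0xADFE.

ADFE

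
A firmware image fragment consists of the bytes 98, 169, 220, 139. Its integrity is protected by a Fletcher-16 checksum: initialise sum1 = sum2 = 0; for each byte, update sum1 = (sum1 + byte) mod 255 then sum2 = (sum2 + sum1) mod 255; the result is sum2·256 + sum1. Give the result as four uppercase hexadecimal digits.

CB74

Running sums (mod 255):
  after byte 0 (98): sum1=98, sum2=98
  after byte 1 (169): sum1=12, sum2=110
  after byte 2 (220): sum1=232, sum2=87
  after byte 3 (139): sum1=116, sum2=203
Checksum = sum2·256 + sum1 = 203·256 + 116 = 52084 = 0xCB74.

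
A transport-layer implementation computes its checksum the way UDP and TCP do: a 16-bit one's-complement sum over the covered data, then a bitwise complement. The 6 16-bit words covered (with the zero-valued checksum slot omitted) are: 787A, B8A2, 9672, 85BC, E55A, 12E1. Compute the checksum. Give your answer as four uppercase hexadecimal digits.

One's-complement addition (fold any carry out of bit 15 back into bit 0):
  0x787A + 0xB8A2 = 0x1311C → wrap carry → 0x311D
  0x311D + 0x9672 = 0x0C78F
  0xC78F + 0x85BC = 0x14D4B → wrap carry → 0x4D4C
  0x4D4C + 0xE55A = 0x132A6 → wrap carry → 0x32A7
  0x32A7 + 0x12E1 = 0x04588
One's-complement sum = 0x4588.
Checksum = ~0x4588 & 0xFFFF = 0xBA77.

BA77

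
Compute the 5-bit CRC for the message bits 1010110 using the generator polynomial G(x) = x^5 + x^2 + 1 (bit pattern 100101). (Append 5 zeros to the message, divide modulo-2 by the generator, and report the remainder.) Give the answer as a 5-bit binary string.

00011

Append 5 zeros: 101011000000. Divide by 100101 (XOR where the leading bit is 1):
  pos 0: 101011 XOR 100101 = 001110
  pos 2: 111000 XOR 100101 = 011101
  pos 3: 111010 XOR 100101 = 011111
  pos 4: 111110 XOR 100101 = 011011
  pos 5: 110110 XOR 100101 = 010011
  pos 6: 100110 XOR 100101 = 000011
Remainder (last 5 bits) = 00011. This is the CRC / FCS.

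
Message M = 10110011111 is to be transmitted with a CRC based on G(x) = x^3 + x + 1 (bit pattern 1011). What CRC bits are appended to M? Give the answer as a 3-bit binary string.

110

Append 3 zeros: 10110011111000. Divide by 1011 (XOR where the leading bit is 1):
  pos 0: 1011 XOR 1011 = 0000
  pos 6: 1111 XOR 1011 = 0100
  pos 7: 1001 XOR 1011 = 0010
  pos 9: 1000 XOR 1011 = 0011
Remainder (last 3 bits) = 110. This is the CRC / FCS.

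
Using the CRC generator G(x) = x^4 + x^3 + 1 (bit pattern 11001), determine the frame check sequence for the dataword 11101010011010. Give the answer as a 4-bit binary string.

Append 4 zeros: 111010100110100000. Divide by 11001 (XOR where the leading bit is 1):
  pos 0: 11101 XOR 11001 = 00100
  pos 2: 10001 XOR 11001 = 01000
  pos 3: 10000 XOR 11001 = 01001
  pos 4: 10010 XOR 11001 = 01011
  pos 5: 10111 XOR 11001 = 01110
  pos 6: 11101 XOR 11001 = 00100
  pos 8: 10001 XOR 11001 = 01000
  pos 9: 10000 XOR 11001 = 01001
  pos 10: 10010 XOR 11001 = 01011
  pos 11: 10110 XOR 11001 = 01111
  pos 12: 11110 XOR 11001 = 00111
Remainder (last 4 bits) = 1110. This is the CRC / FCS.

1110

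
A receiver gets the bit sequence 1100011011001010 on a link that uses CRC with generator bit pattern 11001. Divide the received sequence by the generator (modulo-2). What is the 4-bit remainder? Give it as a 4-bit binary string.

Modulo-2 division of 1100011011001010 by 11001:
  pos 0: 11000 XOR 11001 = 00001
  pos 4: 11101 XOR 11001 = 00100
  pos 6: 10010 XOR 11001 = 01011
  pos 7: 10110 XOR 11001 = 01111
  pos 8: 11111 XOR 11001 = 00110
  pos 10: 11001 XOR 11001 = 00000
Remainder = 0000 (zero — the frame passes the CRC check).

0000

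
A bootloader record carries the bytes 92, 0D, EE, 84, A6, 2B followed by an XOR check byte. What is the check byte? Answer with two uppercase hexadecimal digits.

78

XOR the bytes together:
  start with 0x92
  0x92 ⊕ 0x0D = 0x9F
  0x9F ⊕ 0xEE = 0x71
  0x71 ⊕ 0x84 = 0xF5
  0xF5 ⊕ 0xA6 = 0x53
  0x53 ⊕ 0x2B = 0x78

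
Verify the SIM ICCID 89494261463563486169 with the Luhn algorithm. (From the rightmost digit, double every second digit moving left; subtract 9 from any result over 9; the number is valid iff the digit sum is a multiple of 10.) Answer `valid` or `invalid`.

valid

From the right, keep odd positions and double even positions (subtract 9 from any doubled value over 9):
  doubled (positions 2,4,...): 3 3 8 3 6 8 3 8 8 7 → sum 57
  kept (positions 1,3,...): 9 1 8 3 5 6 1 2 9 9 → sum 53
Total = 110.
110 mod 10 = 0, so the number is valid.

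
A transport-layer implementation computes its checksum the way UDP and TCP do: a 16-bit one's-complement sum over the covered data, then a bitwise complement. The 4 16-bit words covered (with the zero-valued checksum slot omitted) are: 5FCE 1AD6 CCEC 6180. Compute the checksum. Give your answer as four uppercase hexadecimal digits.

One's-complement addition (fold any carry out of bit 15 back into bit 0):
  0x5FCE + 0x1AD6 = 0x07AA4
  0x7AA4 + 0xCCEC = 0x14790 → wrap carry → 0x4791
  0x4791 + 0x6180 = 0x0A911
One's-complement sum = 0xA911.
Checksum = ~0xA911 & 0xFFFF = 0x56EE.

56EE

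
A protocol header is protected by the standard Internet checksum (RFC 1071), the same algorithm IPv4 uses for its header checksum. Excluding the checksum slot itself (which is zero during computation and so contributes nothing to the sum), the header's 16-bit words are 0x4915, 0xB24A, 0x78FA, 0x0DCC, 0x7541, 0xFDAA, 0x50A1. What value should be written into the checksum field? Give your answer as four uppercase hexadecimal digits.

BA4B

One's-complement addition (fold any carry out of bit 15 back into bit 0):
  0x4915 + 0xB24A = 0x0FB5F
  0xFB5F + 0x78FA = 0x17459 → wrap carry → 0x745A
  0x745A + 0x0DCC = 0x08226
  0x8226 + 0x7541 = 0x0F767
  0xF767 + 0xFDAA = 0x1F511 → wrap carry → 0xF512
  0xF512 + 0x50A1 = 0x145B3 → wrap carry → 0x45B4
One's-complement sum = 0x45B4.
Checksum = ~0x45B4 & 0xFFFF = 0xBA4B.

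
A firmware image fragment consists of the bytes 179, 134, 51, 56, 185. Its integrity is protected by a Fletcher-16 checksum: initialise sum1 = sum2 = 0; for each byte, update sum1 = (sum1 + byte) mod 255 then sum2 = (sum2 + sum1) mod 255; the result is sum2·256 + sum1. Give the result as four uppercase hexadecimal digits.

Running sums (mod 255):
  after byte 0 (179): sum1=179, sum2=179
  after byte 1 (134): sum1=58, sum2=237
  after byte 2 (51): sum1=109, sum2=91
  after byte 3 (56): sum1=165, sum2=1
  after byte 4 (185): sum1=95, sum2=96
Checksum = sum2·256 + sum1 = 96·256 + 95 = 24671 = 0x605F.

605F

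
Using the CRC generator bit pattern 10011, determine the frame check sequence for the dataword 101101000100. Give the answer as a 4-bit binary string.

1000

Append 4 zeros: 1011010001000000. Divide by 10011 (XOR where the leading bit is 1):
  pos 0: 10110 XOR 10011 = 00101
  pos 2: 10110 XOR 10011 = 00101
  pos 4: 10100 XOR 10011 = 00111
  pos 6: 11110 XOR 10011 = 01101
  pos 7: 11010 XOR 10011 = 01001
  pos 8: 10010 XOR 10011 = 00001
Remainder (last 4 bits) = 1000. This is the CRC / FCS.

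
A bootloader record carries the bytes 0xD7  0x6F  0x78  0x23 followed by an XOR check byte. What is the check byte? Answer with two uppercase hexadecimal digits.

XOR the bytes together:
  start with 0xD7
  0xD7 ⊕ 0x6F = 0xB8
  0xB8 ⊕ 0x78 = 0xC0
  0xC0 ⊕ 0x23 = 0xE3

E3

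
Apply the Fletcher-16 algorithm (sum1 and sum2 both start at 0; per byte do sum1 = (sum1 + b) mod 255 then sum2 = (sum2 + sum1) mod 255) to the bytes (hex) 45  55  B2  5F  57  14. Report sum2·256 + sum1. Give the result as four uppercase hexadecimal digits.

F518

Running sums (mod 255):
  after byte 0 (45): sum1=69, sum2=69
  after byte 1 (55): sum1=154, sum2=223
  after byte 2 (B2): sum1=77, sum2=45
  after byte 3 (5F): sum1=172, sum2=217
  after byte 4 (57): sum1=4, sum2=221
  after byte 5 (14): sum1=24, sum2=245
Checksum = sum2·256 + sum1 = 245·256 + 24 = 62744 = 0xF518.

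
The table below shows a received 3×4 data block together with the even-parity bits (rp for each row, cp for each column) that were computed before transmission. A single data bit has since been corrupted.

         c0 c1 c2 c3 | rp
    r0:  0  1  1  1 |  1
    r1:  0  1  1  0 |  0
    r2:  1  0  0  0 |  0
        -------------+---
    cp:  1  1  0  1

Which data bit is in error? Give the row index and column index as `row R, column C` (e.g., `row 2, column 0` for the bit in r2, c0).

row 2, column 1

Recompute each row's even parity and compare to rp:
  r0: data parity 1, sent rp 1 → ok
  r1: data parity 0, sent rp 0 → ok
  r2: data parity 1, sent rp 0 → mismatch
Recompute each column's even parity and compare to cp:
  c0: data parity 1, sent cp 1 → ok
  c1: data parity 0, sent cp 1 → mismatch
  c2: data parity 0, sent cp 0 → ok
  c3: data parity 1, sent cp 1 → ok
Exactly one row (r2) and one column (c1) fail → the flipped bit is at their intersection.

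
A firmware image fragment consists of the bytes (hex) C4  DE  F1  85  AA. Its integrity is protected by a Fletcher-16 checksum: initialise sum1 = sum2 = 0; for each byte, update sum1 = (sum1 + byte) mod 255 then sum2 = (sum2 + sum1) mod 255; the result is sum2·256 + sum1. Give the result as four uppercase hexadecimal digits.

DEC5

Running sums (mod 255):
  after byte 0 (C4): sum1=196, sum2=196
  after byte 1 (DE): sum1=163, sum2=104
  after byte 2 (F1): sum1=149, sum2=253
  after byte 3 (85): sum1=27, sum2=25
  after byte 4 (AA): sum1=197, sum2=222
Checksum = sum2·256 + sum1 = 222·256 + 197 = 57029 = 0xDEC5.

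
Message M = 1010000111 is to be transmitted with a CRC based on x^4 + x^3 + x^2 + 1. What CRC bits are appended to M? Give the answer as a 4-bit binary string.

Append 4 zeros: 10100001110000. Divide by 11101 (XOR where the leading bit is 1):
  pos 0: 10100 XOR 11101 = 01001
  pos 1: 10010 XOR 11101 = 01111
  pos 2: 11110 XOR 11101 = 00011
  pos 5: 11111 XOR 11101 = 00010
  pos 8: 10000 XOR 11101 = 01101
  pos 9: 11010 XOR 11101 = 00111
Remainder (last 4 bits) = 0111. This is the CRC / FCS.

0111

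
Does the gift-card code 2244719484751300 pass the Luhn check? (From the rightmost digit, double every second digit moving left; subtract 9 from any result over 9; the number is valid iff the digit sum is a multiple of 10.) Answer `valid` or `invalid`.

invalid

From the right, keep odd positions and double even positions (subtract 9 from any doubled value over 9):
  doubled (positions 2,4,...): 0 2 5 7 9 5 8 4 → sum 40
  kept (positions 1,3,...): 0 3 5 4 4 1 4 2 → sum 23
Total = 63.
63 mod 10 = 3, so the number is invalid.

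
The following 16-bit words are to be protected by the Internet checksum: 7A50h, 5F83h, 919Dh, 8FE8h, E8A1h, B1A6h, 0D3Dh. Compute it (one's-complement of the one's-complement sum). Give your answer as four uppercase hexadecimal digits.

5D20

One's-complement addition (fold any carry out of bit 15 back into bit 0):
  0x7A50 + 0x5F83 = 0x0D9D3
  0xD9D3 + 0x919D = 0x16B70 → wrap carry → 0x6B71
  0x6B71 + 0x8FE8 = 0x0FB59
  0xFB59 + 0xE8A1 = 0x1E3FA → wrap carry → 0xE3FB
  0xE3FB + 0xB1A6 = 0x195A1 → wrap carry → 0x95A2
  0x95A2 + 0x0D3D = 0x0A2DF
One's-complement sum = 0xA2DF.
Checksum = ~0xA2DF & 0xFFFF = 0x5D20.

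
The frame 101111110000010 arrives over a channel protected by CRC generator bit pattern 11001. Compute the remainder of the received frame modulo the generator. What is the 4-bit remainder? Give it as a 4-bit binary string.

Modulo-2 division of 101111110000010 by 11001:
  pos 0: 10111 XOR 11001 = 01110
  pos 1: 11101 XOR 11001 = 00100
  pos 3: 10011 XOR 11001 = 01010
  pos 4: 10100 XOR 11001 = 01101
  pos 5: 11010 XOR 11001 = 00011
  pos 8: 11000 XOR 11001 = 00001
Remainder = 0110 (nonzero — an error is detected).

0110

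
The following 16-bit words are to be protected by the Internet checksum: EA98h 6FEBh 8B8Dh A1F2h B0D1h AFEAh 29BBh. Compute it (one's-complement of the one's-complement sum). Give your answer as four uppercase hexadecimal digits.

ED83

One's-complement addition (fold any carry out of bit 15 back into bit 0):
  0xEA98 + 0x6FEB = 0x15A83 → wrap carry → 0x5A84
  0x5A84 + 0x8B8D = 0x0E611
  0xE611 + 0xA1F2 = 0x18803 → wrap carry → 0x8804
  0x8804 + 0xB0D1 = 0x138D5 → wrap carry → 0x38D6
  0x38D6 + 0xAFEA = 0x0E8C0
  0xE8C0 + 0x29BB = 0x1127B → wrap carry → 0x127C
One's-complement sum = 0x127C.
Checksum = ~0x127C & 0xFFFF = 0xED83.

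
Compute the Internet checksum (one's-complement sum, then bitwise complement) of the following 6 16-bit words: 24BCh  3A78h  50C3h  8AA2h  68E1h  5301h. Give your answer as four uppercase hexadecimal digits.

0983

One's-complement addition (fold any carry out of bit 15 back into bit 0):
  0x24BC + 0x3A78 = 0x05F34
  0x5F34 + 0x50C3 = 0x0AFF7
  0xAFF7 + 0x8AA2 = 0x13A99 → wrap carry → 0x3A9A
  0x3A9A + 0x68E1 = 0x0A37B
  0xA37B + 0x5301 = 0x0F67C
One's-complement sum = 0xF67C.
Checksum = ~0xF67C & 0xFFFF = 0x0983.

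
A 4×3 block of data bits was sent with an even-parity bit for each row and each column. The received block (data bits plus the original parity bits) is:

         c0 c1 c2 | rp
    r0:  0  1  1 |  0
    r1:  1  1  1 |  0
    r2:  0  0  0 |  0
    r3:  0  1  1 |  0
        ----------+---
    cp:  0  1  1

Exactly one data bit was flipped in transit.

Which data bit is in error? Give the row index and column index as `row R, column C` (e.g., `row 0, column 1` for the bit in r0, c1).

row 1, column 0

Recompute each row's even parity and compare to rp:
  r0: data parity 0, sent rp 0 → ok
  r1: data parity 1, sent rp 0 → mismatch
  r2: data parity 0, sent rp 0 → ok
  r3: data parity 0, sent rp 0 → ok
Recompute each column's even parity and compare to cp:
  c0: data parity 1, sent cp 0 → mismatch
  c1: data parity 1, sent cp 1 → ok
  c2: data parity 1, sent cp 1 → ok
Exactly one row (r1) and one column (c0) fail → the flipped bit is at their intersection.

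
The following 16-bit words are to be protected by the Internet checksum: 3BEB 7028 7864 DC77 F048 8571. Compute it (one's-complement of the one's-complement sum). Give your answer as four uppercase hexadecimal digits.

8955

One's-complement addition (fold any carry out of bit 15 back into bit 0):
  0x3BEB + 0x7028 = 0x0AC13
  0xAC13 + 0x7864 = 0x12477 → wrap carry → 0x2478
  0x2478 + 0xDC77 = 0x100EF → wrap carry → 0x00F0
  0x00F0 + 0xF048 = 0x0F138
  0xF138 + 0x8571 = 0x176A9 → wrap carry → 0x76AA
One's-complement sum = 0x76AA.
Checksum = ~0x76AA & 0xFFFF = 0x8955.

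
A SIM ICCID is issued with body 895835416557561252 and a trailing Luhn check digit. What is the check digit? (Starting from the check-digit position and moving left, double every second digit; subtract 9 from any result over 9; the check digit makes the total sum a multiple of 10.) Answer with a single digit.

2

Partial digits right→left: 2 5 2 1 6 5 7 5 5 6 1 4 5 3 8 5 9 8
Double every second digit counting from the check-digit position (so the 1st, 3rd, 5th, ... of the partial from the right).
  doubled (with −9 where >9): 4 4 3 5 1 2 1 7 9 → sum 36
  kept as-is: 5 1 5 5 6 4 3 5 8 → sum 42
Total = 36 + 42 = 78.
Check digit = (10 − (78 mod 10)) mod 10 = 2.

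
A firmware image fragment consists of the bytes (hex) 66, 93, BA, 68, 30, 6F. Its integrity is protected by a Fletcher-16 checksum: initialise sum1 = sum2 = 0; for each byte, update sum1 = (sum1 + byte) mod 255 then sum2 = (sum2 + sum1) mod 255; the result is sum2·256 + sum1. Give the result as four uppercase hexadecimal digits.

3CBC

Running sums (mod 255):
  after byte 0 (66): sum1=102, sum2=102
  after byte 1 (93): sum1=249, sum2=96
  after byte 2 (BA): sum1=180, sum2=21
  after byte 3 (68): sum1=29, sum2=50
  after byte 4 (30): sum1=77, sum2=127
  after byte 5 (6F): sum1=188, sum2=60
Checksum = sum2·256 + sum1 = 60·256 + 188 = 15548 = 0x3CBC.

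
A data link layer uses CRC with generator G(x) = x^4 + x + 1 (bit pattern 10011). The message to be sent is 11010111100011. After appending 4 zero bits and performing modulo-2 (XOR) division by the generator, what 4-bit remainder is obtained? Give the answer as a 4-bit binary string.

0110

Append 4 zeros: 110101111000110000. Divide by 10011 (XOR where the leading bit is 1):
  pos 0: 11010 XOR 10011 = 01001
  pos 1: 10011 XOR 10011 = 00000
  pos 6: 11100 XOR 10011 = 01111
  pos 7: 11110 XOR 10011 = 01101
  pos 8: 11011 XOR 10011 = 01000
  pos 9: 10001 XOR 10011 = 00010
  pos 12: 10000 XOR 10011 = 00011
Remainder (last 4 bits) = 0110. This is the CRC / FCS.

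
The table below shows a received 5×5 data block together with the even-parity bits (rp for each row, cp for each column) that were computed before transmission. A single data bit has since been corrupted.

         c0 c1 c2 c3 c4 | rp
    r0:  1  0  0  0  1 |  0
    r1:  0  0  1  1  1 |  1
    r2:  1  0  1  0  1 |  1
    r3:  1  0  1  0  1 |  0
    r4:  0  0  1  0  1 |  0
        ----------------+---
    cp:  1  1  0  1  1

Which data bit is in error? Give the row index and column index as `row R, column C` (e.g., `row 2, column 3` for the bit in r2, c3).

Recompute each row's even parity and compare to rp:
  r0: data parity 0, sent rp 0 → ok
  r1: data parity 1, sent rp 1 → ok
  r2: data parity 1, sent rp 1 → ok
  r3: data parity 1, sent rp 0 → mismatch
  r4: data parity 0, sent rp 0 → ok
Recompute each column's even parity and compare to cp:
  c0: data parity 1, sent cp 1 → ok
  c1: data parity 0, sent cp 1 → mismatch
  c2: data parity 0, sent cp 0 → ok
  c3: data parity 1, sent cp 1 → ok
  c4: data parity 1, sent cp 1 → ok
Exactly one row (r3) and one column (c1) fail → the flipped bit is at their intersection.

row 3, column 1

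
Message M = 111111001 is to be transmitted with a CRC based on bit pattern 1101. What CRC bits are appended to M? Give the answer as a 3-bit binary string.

110

Append 3 zeros: 111111001000. Divide by 1101 (XOR where the leading bit is 1):
  pos 0: 1111 XOR 1101 = 0010
  pos 2: 1011 XOR 1101 = 0110
  pos 3: 1100 XOR 1101 = 0001
  pos 6: 1010 XOR 1101 = 0111
  pos 7: 1110 XOR 1101 = 0011
Remainder (last 3 bits) = 110. This is the CRC / FCS.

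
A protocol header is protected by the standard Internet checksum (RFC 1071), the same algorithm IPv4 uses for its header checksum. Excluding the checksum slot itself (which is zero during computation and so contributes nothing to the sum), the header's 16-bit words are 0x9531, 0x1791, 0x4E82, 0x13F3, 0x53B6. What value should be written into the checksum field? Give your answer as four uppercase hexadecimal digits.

One's-complement addition (fold any carry out of bit 15 back into bit 0):
  0x9531 + 0x1791 = 0x0ACC2
  0xACC2 + 0x4E82 = 0x0FB44
  0xFB44 + 0x13F3 = 0x10F37 → wrap carry → 0x0F38
  0x0F38 + 0x53B6 = 0x062EE
One's-complement sum = 0x62EE.
Checksum = ~0x62EE & 0xFFFF = 0x9D11.

9D11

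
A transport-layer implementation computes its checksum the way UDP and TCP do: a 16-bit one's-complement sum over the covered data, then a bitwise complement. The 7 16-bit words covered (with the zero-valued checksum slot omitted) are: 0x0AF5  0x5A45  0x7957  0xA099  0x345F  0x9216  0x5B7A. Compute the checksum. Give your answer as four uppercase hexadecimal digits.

One's-complement addition (fold any carry out of bit 15 back into bit 0):
  0x0AF5 + 0x5A45 = 0x0653A
  0x653A + 0x7957 = 0x0DE91
  0xDE91 + 0xA099 = 0x17F2A → wrap carry → 0x7F2B
  0x7F2B + 0x345F = 0x0B38A
  0xB38A + 0x9216 = 0x145A0 → wrap carry → 0x45A1
  0x45A1 + 0x5B7A = 0x0A11B
One's-complement sum = 0xA11B.
Checksum = ~0xA11B & 0xFFFF = 0x5EE4.

5EE4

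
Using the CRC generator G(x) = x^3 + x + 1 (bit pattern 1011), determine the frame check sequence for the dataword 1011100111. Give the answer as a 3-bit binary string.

Append 3 zeros: 1011100111000. Divide by 1011 (XOR where the leading bit is 1):
  pos 0: 1011 XOR 1011 = 0000
  pos 4: 1001 XOR 1011 = 0010
  pos 6: 1011 XOR 1011 = 0000
Remainder (last 3 bits) = 000. This is the CRC / FCS.

000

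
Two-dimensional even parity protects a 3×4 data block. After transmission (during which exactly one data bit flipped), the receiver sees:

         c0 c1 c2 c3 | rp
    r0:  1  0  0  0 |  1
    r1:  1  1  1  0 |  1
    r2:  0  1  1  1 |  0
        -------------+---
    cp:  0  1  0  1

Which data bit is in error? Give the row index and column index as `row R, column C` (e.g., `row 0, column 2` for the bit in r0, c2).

row 2, column 1

Recompute each row's even parity and compare to rp:
  r0: data parity 1, sent rp 1 → ok
  r1: data parity 1, sent rp 1 → ok
  r2: data parity 1, sent rp 0 → mismatch
Recompute each column's even parity and compare to cp:
  c0: data parity 0, sent cp 0 → ok
  c1: data parity 0, sent cp 1 → mismatch
  c2: data parity 0, sent cp 0 → ok
  c3: data parity 1, sent cp 1 → ok
Exactly one row (r2) and one column (c1) fail → the flipped bit is at their intersection.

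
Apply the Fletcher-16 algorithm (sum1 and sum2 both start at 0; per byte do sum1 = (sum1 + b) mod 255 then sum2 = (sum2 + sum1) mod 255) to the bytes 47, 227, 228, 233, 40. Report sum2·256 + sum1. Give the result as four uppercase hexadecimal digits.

Running sums (mod 255):
  after byte 0 (47): sum1=47, sum2=47
  after byte 1 (227): sum1=19, sum2=66
  after byte 2 (228): sum1=247, sum2=58
  after byte 3 (233): sum1=225, sum2=28
  after byte 4 (40): sum1=10, sum2=38
Checksum = sum2·256 + sum1 = 38·256 + 10 = 9738 = 0x260A.

260A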